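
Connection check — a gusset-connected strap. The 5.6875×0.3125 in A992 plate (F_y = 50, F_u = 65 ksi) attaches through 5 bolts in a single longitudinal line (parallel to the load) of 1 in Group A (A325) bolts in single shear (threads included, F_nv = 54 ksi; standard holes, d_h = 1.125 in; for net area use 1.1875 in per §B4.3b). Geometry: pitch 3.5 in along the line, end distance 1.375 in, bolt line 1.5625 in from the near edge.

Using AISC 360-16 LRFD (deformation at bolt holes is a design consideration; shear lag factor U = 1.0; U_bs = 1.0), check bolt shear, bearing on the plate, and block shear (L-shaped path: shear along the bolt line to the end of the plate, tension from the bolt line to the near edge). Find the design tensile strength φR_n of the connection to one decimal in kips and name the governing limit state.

Bolt shear: A_b = π(1)²/4 = 0.7854 in². φR_n = 0.75 × 54 × 0.7854 × 5 × 1 = 159.0 kips.
Bearing (0.3125 in plate, F_u = 65 ksi): end bolts L_c = 1.375 − 1.125/2 = 0.8125, R_n = min(1.2×0.8125×0.3125×65, 2.4×1×0.3125×65) = 19.805 kips/bolt; interior L_c = 3.5 − 1.125 = 2.375, R_n = 48.75 kips/bolt. φR_n = 0.75 × (1×19.805 + 4×48.75) = 161.1 kips.
Block shear: shear path 1×[1.375+4×3.5] = 1×15.375 in, A_gv = 4.8047, A_nv = 1×(15.375 − 4.5×1.1875)×0.3125 = 3.1348 in²; tension to near edge: (1.5625 − 0.5×1.1875)×0.3125 = 0.30273 in². R_n = min(0.6×65×3.1348, 0.6×50×4.8047) + 1.0×65×0.30273 = min(122.26, 144.14) + 19.677 = 141.94 kips. φR_n = 0.75 × 141.94 = 106.5 kips.
Governing: min(159.0, 161.1, 106.5) = 106.5 kips → block shear.

106.5 kips (block shear governs)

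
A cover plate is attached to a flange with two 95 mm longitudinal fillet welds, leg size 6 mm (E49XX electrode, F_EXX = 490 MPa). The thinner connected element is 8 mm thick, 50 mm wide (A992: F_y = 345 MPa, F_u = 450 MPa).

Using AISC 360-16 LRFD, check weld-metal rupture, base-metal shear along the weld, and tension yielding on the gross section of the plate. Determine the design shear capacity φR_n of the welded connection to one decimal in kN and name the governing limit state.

124.2 kN (gross-section yield governs)

Weld metal: throat = 0.707×6 = 4.242 mm, L = 2×95 = 190 mm. φR_n = 0.75 × 0.6 × 490 × 4.242 × 190 = 177.7 kN.
Base metal shear (8 mm plate): yield φR_n = 1.0×0.6×345×8×190 = 314.6 kN; rupture φR_n = 0.75×0.6×450×8×190 = 307.8 kN; take 307.8 kN (rupture).
Tension yield (gross): A_g = 50×8 = 400 mm². φR_n = 0.90 × 345 × 400 = 124.2 kN.
Governing: min(177.7, 307.8, 124.2) = 124.2 kN → gross-section yield.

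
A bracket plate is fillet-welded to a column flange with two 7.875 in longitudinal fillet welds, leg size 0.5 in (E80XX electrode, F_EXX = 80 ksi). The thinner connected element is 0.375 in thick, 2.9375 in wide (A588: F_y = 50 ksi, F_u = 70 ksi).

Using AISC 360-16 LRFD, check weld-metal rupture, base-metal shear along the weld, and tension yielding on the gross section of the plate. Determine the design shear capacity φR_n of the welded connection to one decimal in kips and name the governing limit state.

Weld metal: throat = 0.707×0.5 = 0.3535 in, L = 2×7.875 = 15.75 in. φR_n = 0.75 × 0.6 × 80 × 0.3535 × 15.75 = 200.4 kips.
Base metal shear (0.375 in plate): yield φR_n = 1.0×0.6×50×0.375×15.75 = 177.2 kips; rupture φR_n = 0.75×0.6×70×0.375×15.75 = 186.0 kips; take 177.2 kips (yield).
Tension yield (gross): A_g = 2.9375×0.375 = 1.1016 in². φR_n = 0.90 × 50 × 1.1016 = 49.6 kips.
Governing: min(200.4, 177.2, 49.6) = 49.6 kips → gross-section yield.

49.6 kips (gross-section yield governs)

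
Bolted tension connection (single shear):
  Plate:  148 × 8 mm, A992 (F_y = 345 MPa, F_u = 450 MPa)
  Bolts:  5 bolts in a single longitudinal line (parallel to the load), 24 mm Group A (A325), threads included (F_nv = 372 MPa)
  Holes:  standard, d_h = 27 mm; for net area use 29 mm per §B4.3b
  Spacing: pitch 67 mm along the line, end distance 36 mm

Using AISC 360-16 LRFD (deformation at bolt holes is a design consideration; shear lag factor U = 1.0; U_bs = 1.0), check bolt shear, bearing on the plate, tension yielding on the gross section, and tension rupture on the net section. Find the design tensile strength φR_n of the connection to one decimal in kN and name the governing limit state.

321.3 kN (net-section rupture governs)

Bolt shear: A_b = π(24)²/4 = 452.39 mm². φR_n = 0.75 × 372 × 452.39 × 5 × 1 = 631.1 kN.
Bearing (8 mm plate, F_u = 450 MPa): end bolts L_c = 36 − 27/2 = 22.5, R_n = min(1.2×22.5×8×450, 2.4×24×8×450) = 97.2 kN/bolt; interior L_c = 67 − 27 = 40, R_n = 172.8 kN/bolt. φR_n = 0.75 × (1×97.2 + 4×172.8) = 591.3 kN.
Tension yield (gross): A_g = 148×8 = 1184 mm². φR_n = 0.90 × 345 × 1184 = 367.6 kN.
Tension rupture (net): A_n = (148 − 1×29)×8 = 952 mm² (U = 1.0, A_e = A_n). φR_n = 0.75 × 450 × 952 = 321.3 kN.
Governing: min(631.1, 591.3, 367.6, 321.3) = 321.3 kN → net-section rupture.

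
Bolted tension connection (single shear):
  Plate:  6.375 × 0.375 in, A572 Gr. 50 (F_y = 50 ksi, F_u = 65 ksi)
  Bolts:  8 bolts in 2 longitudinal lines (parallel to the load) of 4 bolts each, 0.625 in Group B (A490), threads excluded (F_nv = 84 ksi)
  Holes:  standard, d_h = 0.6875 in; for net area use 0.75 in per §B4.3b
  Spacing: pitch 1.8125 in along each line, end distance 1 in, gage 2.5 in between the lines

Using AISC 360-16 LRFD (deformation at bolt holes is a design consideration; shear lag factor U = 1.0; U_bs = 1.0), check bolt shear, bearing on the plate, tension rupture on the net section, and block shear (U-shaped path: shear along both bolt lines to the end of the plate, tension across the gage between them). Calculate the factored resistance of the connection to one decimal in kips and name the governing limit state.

89.1 kips (net-section rupture governs)

Bolt shear: A_b = π(0.625)²/4 = 0.3068 in². φR_n = 0.75 × 84 × 0.3068 × 8 × 1 = 154.6 kips.
Bearing (0.375 in plate, F_u = 65 ksi): end bolts L_c = 1 − 0.6875/2 = 0.65625, R_n = min(1.2×0.65625×0.375×65, 2.4×0.625×0.375×65) = 19.195 kips/bolt; interior L_c = 1.8125 − 0.6875 = 1.125, R_n = 32.906 kips/bolt. φR_n = 0.75 × (2×19.195 + 6×32.906) = 176.9 kips.
Tension rupture (net): A_n = (6.375 − 2×0.75)×0.375 = 1.8281 in² (U = 1.0, A_e = A_n). φR_n = 0.75 × 65 × 1.8281 = 89.1 kips.
Block shear: shear path 2×[1+3×1.8125] = 2×6.4375 in, A_gv = 4.8281, A_nv = 2×(6.4375 − 3.5×0.75)×0.375 = 2.8594 in²; tension across gage: (2.5 − 1×0.75)×0.375 = 0.65625 in². R_n = min(0.6×65×2.8594, 0.6×50×4.8281) + 1.0×65×0.65625 = min(111.52, 144.84) + 42.656 = 154.18 kips. φR_n = 0.75 × 154.18 = 115.6 kips.
Governing: min(154.6, 176.9, 89.1, 115.6) = 89.1 kips → net-section rupture.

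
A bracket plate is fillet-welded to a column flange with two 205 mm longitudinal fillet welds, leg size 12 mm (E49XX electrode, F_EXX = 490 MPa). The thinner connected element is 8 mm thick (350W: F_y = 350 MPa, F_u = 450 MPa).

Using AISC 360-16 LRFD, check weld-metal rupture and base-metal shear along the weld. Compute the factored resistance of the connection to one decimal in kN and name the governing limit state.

664.2 kN (base-metal shear governs)

Weld metal: throat = 0.707×12 = 8.484 mm, L = 2×205 = 410 mm. φR_n = 0.75 × 0.6 × 490 × 8.484 × 410 = 767.0 kN.
Base metal shear (8 mm plate): yield φR_n = 1.0×0.6×350×8×410 = 688.8 kN; rupture φR_n = 0.75×0.6×450×8×410 = 664.2 kN; take 664.2 kN (rupture).
Governing: min(767.0, 664.2) = 664.2 kN → base-metal shear.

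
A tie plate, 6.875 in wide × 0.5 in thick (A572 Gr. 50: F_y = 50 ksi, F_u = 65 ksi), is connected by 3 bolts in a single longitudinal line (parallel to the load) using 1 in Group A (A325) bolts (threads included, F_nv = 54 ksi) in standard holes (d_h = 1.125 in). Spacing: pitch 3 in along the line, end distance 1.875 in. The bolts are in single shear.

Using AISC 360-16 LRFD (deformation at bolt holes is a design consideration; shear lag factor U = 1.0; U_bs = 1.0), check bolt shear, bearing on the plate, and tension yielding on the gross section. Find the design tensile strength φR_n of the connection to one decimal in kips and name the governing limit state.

95.4 kips (bolt shear governs)

Bolt shear: A_b = π(1)²/4 = 0.7854 in². φR_n = 0.75 × 54 × 0.7854 × 3 × 1 = 95.4 kips.
Bearing (0.5 in plate, F_u = 65 ksi): end bolts L_c = 1.875 − 1.125/2 = 1.3125, R_n = min(1.2×1.3125×0.5×65, 2.4×1×0.5×65) = 51.188 kips/bolt; interior L_c = 3 − 1.125 = 1.875, R_n = 73.125 kips/bolt. φR_n = 0.75 × (1×51.188 + 2×73.125) = 148.1 kips.
Tension yield (gross): A_g = 6.875×0.5 = 3.4375 in². φR_n = 0.90 × 50 × 3.4375 = 154.7 kips.
Governing: min(95.4, 148.1, 154.7) = 95.4 kips → bolt shear.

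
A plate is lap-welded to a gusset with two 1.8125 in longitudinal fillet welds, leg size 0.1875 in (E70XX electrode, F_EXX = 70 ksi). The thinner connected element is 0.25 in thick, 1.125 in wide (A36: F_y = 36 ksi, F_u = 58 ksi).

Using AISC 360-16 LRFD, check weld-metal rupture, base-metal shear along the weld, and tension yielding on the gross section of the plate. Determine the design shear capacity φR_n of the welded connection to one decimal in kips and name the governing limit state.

Weld metal: throat = 0.707×0.1875 = 0.13256 in, L = 2×1.8125 = 3.625 in. φR_n = 0.75 × 0.6 × 70 × 0.13256 × 3.625 = 15.1 kips.
Base metal shear (0.25 in plate): yield φR_n = 1.0×0.6×36×0.25×3.625 = 19.6 kips; rupture φR_n = 0.75×0.6×58×0.25×3.625 = 23.7 kips; take 19.6 kips (yield).
Tension yield (gross): A_g = 1.125×0.25 = 0.28125 in². φR_n = 0.90 × 36 × 0.28125 = 9.1 kips.
Governing: min(15.1, 19.6, 9.1) = 9.1 kips → gross-section yield.

9.1 kips (gross-section yield governs)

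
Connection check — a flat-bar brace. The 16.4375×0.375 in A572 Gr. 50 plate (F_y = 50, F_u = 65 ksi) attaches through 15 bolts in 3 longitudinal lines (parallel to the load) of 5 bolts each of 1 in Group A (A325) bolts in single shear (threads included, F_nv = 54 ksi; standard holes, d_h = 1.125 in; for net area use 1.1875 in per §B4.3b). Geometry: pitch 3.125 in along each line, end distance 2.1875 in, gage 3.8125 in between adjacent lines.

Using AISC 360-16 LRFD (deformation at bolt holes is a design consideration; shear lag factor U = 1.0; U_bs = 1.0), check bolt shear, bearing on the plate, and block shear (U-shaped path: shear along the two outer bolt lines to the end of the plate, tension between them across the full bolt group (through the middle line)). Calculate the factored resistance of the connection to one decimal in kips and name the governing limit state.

301.0 kips (block shear governs)

Bolt shear: A_b = π(1)²/4 = 0.7854 in². φR_n = 0.75 × 54 × 0.7854 × 15 × 1 = 477.1 kips.
Bearing (0.375 in plate, F_u = 65 ksi): end bolts L_c = 2.1875 − 1.125/2 = 1.625, R_n = min(1.2×1.625×0.375×65, 2.4×1×0.375×65) = 47.531 kips/bolt; interior L_c = 3.125 − 1.125 = 2, R_n = 58.5 kips/bolt. φR_n = 0.75 × (3×47.531 + 12×58.5) = 633.4 kips.
Block shear: shear path 2×[2.1875+4×3.125] = 2×14.6875 in, A_gv = 11.016, A_nv = 2×(14.6875 − 4.5×1.1875)×0.375 = 7.0078 in²; tension across gage: (7.625 − 2×1.1875)×0.375 = 1.9688 in². R_n = min(0.6×65×7.0078, 0.6×50×11.016) + 1.0×65×1.9688 = min(273.3, 330.48) + 127.97 = 401.27 kips. φR_n = 0.75 × 401.27 = 301.0 kips.
Governing: min(477.1, 633.4, 301.0) = 301.0 kips → block shear.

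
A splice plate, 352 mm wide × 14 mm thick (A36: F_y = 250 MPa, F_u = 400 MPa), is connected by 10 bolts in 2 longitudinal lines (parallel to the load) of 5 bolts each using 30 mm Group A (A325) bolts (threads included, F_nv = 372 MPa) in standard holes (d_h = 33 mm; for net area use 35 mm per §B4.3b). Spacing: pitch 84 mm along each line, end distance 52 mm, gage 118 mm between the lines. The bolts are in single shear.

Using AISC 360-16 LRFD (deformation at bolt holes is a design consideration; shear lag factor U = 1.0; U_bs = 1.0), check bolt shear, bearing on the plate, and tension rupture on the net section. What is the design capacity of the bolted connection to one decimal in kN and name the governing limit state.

1184.4 kN (net-section rupture governs)

Bolt shear: A_b = π(30)²/4 = 706.86 mm². φR_n = 0.75 × 372 × 706.86 × 10 × 1 = 1972.1 kN.
Bearing (14 mm plate, F_u = 400 MPa): end bolts L_c = 52 − 33/2 = 35.5, R_n = min(1.2×35.5×14×400, 2.4×30×14×400) = 238.56 kN/bolt; interior L_c = 84 − 33 = 51, R_n = 342.72 kN/bolt. φR_n = 0.75 × (2×238.56 + 8×342.72) = 2414.2 kN.
Tension rupture (net): A_n = (352 − 2×35)×14 = 3948 mm² (U = 1.0, A_e = A_n). φR_n = 0.75 × 400 × 3948 = 1184.4 kN.
Governing: min(1972.1, 2414.2, 1184.4) = 1184.4 kN → net-section rupture.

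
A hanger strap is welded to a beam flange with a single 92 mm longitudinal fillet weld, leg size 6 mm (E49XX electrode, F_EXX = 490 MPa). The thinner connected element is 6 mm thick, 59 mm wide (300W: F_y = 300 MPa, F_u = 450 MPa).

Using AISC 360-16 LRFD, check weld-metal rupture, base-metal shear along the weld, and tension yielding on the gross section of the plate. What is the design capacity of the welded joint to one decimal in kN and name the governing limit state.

Weld metal: throat = 0.707×6 = 4.242 mm, L = 92 mm. φR_n = 0.75 × 0.6 × 490 × 4.242 × 92 = 86.1 kN.
Base metal shear (6 mm plate): yield φR_n = 1.0×0.6×300×6×92 = 99.4 kN; rupture φR_n = 0.75×0.6×450×6×92 = 111.8 kN; take 99.4 kN (yield).
Tension yield (gross): A_g = 59×6 = 354 mm². φR_n = 0.90 × 300 × 354 = 95.6 kN.
Governing: min(86.1, 99.4, 95.6) = 86.1 kN → weld metal.

86.1 kN (weld metal governs)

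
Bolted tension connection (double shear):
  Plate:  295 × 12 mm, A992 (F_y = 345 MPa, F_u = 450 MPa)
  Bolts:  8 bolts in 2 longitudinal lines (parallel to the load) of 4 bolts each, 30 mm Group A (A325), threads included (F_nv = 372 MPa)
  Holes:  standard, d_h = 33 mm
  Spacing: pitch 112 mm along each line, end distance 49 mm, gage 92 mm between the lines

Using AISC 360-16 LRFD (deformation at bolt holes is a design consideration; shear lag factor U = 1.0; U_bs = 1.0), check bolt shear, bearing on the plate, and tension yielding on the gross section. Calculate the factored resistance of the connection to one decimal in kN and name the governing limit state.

Bolt shear: A_b = π(30)²/4 = 706.86 mm². φR_n = 0.75 × 372 × 706.86 × 8 × 2 = 3155.4 kN.
Bearing (12 mm plate, F_u = 450 MPa): end bolts L_c = 49 − 33/2 = 32.5, R_n = min(1.2×32.5×12×450, 2.4×30×12×450) = 210.6 kN/bolt; interior L_c = 112 − 33 = 79, R_n = 388.8 kN/bolt. φR_n = 0.75 × (2×210.6 + 6×388.8) = 2065.5 kN.
Tension yield (gross): A_g = 295×12 = 3540 mm². φR_n = 0.90 × 345 × 3540 = 1099.2 kN.
Governing: min(3155.4, 2065.5, 1099.2) = 1099.2 kN → gross-section yield.

1099.2 kN (gross-section yield governs)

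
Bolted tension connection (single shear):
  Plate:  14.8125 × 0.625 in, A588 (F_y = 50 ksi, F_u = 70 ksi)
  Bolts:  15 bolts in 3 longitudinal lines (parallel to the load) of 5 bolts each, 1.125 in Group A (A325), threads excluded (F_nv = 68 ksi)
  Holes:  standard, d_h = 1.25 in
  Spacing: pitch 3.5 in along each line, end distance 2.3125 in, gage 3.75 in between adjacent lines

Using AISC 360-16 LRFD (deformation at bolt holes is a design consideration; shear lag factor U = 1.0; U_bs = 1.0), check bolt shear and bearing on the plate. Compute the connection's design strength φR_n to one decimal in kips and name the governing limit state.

760.4 kips (bolt shear governs)

Bolt shear: A_b = π(1.125)²/4 = 0.99402 in². φR_n = 0.75 × 68 × 0.99402 × 15 × 1 = 760.4 kips.
Bearing (0.625 in plate, F_u = 70 ksi): end bolts L_c = 2.3125 − 1.25/2 = 1.6875, R_n = min(1.2×1.6875×0.625×70, 2.4×1.125×0.625×70) = 88.594 kips/bolt; interior L_c = 3.5 − 1.25 = 2.25, R_n = 118.13 kips/bolt. φR_n = 0.75 × (3×88.594 + 12×118.13) = 1262.5 kips.
Governing: min(760.4, 1262.5) = 760.4 kips → bolt shear.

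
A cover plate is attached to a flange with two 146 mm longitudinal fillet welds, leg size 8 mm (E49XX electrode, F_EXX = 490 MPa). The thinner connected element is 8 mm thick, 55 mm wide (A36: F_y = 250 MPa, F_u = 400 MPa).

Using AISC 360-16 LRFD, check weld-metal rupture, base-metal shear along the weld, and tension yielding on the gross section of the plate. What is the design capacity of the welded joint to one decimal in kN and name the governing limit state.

Weld metal: throat = 0.707×8 = 5.656 mm, L = 2×146 = 292 mm. φR_n = 0.75 × 0.6 × 490 × 5.656 × 292 = 364.2 kN.
Base metal shear (8 mm plate): yield φR_n = 1.0×0.6×250×8×292 = 350.4 kN; rupture φR_n = 0.75×0.6×400×8×292 = 420.5 kN; take 350.4 kN (yield).
Tension yield (gross): A_g = 55×8 = 440 mm². φR_n = 0.90 × 250 × 440 = 99.0 kN.
Governing: min(364.2, 350.4, 99.0) = 99.0 kN → gross-section yield.

99.0 kN (gross-section yield governs)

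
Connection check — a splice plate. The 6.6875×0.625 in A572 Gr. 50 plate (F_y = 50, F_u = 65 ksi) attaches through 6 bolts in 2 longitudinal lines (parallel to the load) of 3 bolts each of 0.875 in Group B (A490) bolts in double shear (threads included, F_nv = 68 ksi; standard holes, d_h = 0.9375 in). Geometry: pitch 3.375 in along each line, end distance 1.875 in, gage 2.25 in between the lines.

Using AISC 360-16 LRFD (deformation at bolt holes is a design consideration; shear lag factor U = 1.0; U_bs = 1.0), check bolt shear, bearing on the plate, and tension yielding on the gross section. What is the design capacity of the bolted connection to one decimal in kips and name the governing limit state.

188.1 kips (gross-section yield governs)

Bolt shear: A_b = π(0.875)²/4 = 0.60132 in². φR_n = 0.75 × 68 × 0.60132 × 6 × 2 = 368.0 kips.
Bearing (0.625 in plate, F_u = 65 ksi): end bolts L_c = 1.875 − 0.9375/2 = 1.40625, R_n = min(1.2×1.40625×0.625×65, 2.4×0.875×0.625×65) = 68.555 kips/bolt; interior L_c = 3.375 − 0.9375 = 2.4375, R_n = 85.313 kips/bolt. φR_n = 0.75 × (2×68.555 + 4×85.313) = 358.8 kips.
Tension yield (gross): A_g = 6.6875×0.625 = 4.1797 in². φR_n = 0.90 × 50 × 4.1797 = 188.1 kips.
Governing: min(368.0, 358.8, 188.1) = 188.1 kips → gross-section yield.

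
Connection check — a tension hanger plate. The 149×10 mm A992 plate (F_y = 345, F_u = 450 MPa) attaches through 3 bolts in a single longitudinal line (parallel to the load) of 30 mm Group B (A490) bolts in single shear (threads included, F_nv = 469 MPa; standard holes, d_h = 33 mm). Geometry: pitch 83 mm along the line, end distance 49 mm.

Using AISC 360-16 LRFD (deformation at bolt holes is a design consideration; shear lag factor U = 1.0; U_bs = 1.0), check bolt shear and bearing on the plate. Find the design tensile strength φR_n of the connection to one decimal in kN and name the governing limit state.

Bolt shear: A_b = π(30)²/4 = 706.86 mm². φR_n = 0.75 × 469 × 706.86 × 3 × 1 = 745.9 kN.
Bearing (10 mm plate, F_u = 450 MPa): end bolts L_c = 49 − 33/2 = 32.5, R_n = min(1.2×32.5×10×450, 2.4×30×10×450) = 175.5 kN/bolt; interior L_c = 83 − 33 = 50, R_n = 270 kN/bolt. φR_n = 0.75 × (1×175.5 + 2×270) = 536.6 kN.
Governing: min(745.9, 536.6) = 536.6 kN → bearing.

536.6 kN (bearing governs)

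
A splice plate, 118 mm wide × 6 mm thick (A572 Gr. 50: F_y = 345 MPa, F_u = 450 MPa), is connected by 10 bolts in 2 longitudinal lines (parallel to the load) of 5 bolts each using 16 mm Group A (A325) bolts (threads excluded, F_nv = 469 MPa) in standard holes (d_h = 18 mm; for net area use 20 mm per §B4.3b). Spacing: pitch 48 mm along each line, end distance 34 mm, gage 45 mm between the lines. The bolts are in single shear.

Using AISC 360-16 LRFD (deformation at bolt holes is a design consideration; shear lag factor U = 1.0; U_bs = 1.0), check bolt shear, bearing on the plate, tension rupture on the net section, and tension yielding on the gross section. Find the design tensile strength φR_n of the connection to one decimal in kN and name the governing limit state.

158.0 kN (net-section rupture governs)

Bolt shear: A_b = π(16)²/4 = 201.06 mm². φR_n = 0.75 × 469 × 201.06 × 10 × 1 = 707.2 kN.
Bearing (6 mm plate, F_u = 450 MPa): end bolts L_c = 34 − 18/2 = 25, R_n = min(1.2×25×6×450, 2.4×16×6×450) = 81 kN/bolt; interior L_c = 48 − 18 = 30, R_n = 97.2 kN/bolt. φR_n = 0.75 × (2×81 + 8×97.2) = 704.7 kN.
Tension rupture (net): A_n = (118 − 2×20)×6 = 468 mm² (U = 1.0, A_e = A_n). φR_n = 0.75 × 450 × 468 = 158.0 kN.
Tension yield (gross): A_g = 118×6 = 708 mm². φR_n = 0.90 × 345 × 708 = 219.8 kN.
Governing: min(707.2, 704.7, 158.0, 219.8) = 158.0 kN → net-section rupture.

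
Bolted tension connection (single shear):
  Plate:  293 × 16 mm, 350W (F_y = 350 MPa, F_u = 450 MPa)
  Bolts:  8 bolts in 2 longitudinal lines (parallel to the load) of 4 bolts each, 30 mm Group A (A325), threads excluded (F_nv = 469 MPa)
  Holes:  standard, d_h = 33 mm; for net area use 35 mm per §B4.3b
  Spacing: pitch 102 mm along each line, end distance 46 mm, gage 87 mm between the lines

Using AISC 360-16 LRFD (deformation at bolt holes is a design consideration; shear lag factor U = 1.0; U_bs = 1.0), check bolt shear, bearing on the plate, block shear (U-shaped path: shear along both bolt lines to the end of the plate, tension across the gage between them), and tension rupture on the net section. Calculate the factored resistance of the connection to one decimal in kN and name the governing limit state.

1204.2 kN (net-section rupture governs)

Bolt shear: A_b = π(30)²/4 = 706.86 mm². φR_n = 0.75 × 469 × 706.86 × 8 × 1 = 1989.1 kN.
Bearing (16 mm plate, F_u = 450 MPa): end bolts L_c = 46 − 33/2 = 29.5, R_n = min(1.2×29.5×16×450, 2.4×30×16×450) = 254.88 kN/bolt; interior L_c = 102 − 33 = 69, R_n = 518.4 kN/bolt. φR_n = 0.75 × (2×254.88 + 6×518.4) = 2715.1 kN.
Block shear: shear path 2×[46+3×102] = 2×352 mm, A_gv = 11264, A_nv = 2×(352 − 3.5×35)×16 = 7344 mm²; tension across gage: (87 − 1×35)×16 = 832 mm². R_n = min(0.6×450×7344, 0.6×350×11264) + 1.0×450×832 = min(1982.9, 2365.4) + 374.4 = 2357.3 kN. φR_n = 0.75 × 2357.3 = 1768.0 kN.
Tension rupture (net): A_n = (293 − 2×35)×16 = 3568 mm² (U = 1.0, A_e = A_n). φR_n = 0.75 × 450 × 3568 = 1204.2 kN.
Governing: min(1989.1, 2715.1, 1768.0, 1204.2) = 1204.2 kN → net-section rupture.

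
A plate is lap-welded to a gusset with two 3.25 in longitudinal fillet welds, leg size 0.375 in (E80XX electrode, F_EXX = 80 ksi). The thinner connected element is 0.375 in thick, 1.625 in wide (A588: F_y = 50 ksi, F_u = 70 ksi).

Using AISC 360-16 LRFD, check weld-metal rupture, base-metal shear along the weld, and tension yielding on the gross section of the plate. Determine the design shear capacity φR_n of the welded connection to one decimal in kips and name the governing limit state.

27.4 kips (gross-section yield governs)

Weld metal: throat = 0.707×0.375 = 0.26513 in, L = 2×3.25 = 6.5 in. φR_n = 0.75 × 0.6 × 80 × 0.26513 × 6.5 = 62.0 kips.
Base metal shear (0.375 in plate): yield φR_n = 1.0×0.6×50×0.375×6.5 = 73.1 kips; rupture φR_n = 0.75×0.6×70×0.375×6.5 = 76.8 kips; take 73.1 kips (yield).
Tension yield (gross): A_g = 1.625×0.375 = 0.60938 in². φR_n = 0.90 × 50 × 0.60938 = 27.4 kips.
Governing: min(62.0, 73.1, 27.4) = 27.4 kips → gross-section yield.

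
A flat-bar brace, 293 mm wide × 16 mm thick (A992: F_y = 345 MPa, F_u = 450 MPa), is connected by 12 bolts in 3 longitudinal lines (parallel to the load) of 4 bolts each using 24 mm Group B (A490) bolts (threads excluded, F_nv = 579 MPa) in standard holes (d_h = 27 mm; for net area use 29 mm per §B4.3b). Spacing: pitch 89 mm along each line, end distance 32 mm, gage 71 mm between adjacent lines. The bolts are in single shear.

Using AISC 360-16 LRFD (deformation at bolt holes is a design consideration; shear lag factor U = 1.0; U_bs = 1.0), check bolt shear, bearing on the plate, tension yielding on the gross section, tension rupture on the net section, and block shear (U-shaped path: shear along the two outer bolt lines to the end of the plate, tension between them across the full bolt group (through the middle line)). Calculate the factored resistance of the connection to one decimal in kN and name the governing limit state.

Bolt shear: A_b = π(24)²/4 = 452.39 mm². φR_n = 0.75 × 579 × 452.39 × 12 × 1 = 2357.4 kN.
Bearing (16 mm plate, F_u = 450 MPa): end bolts L_c = 32 − 27/2 = 18.5, R_n = min(1.2×18.5×16×450, 2.4×24×16×450) = 159.84 kN/bolt; interior L_c = 89 − 27 = 62, R_n = 414.72 kN/bolt. φR_n = 0.75 × (3×159.84 + 9×414.72) = 3159.0 kN.
Tension yield (gross): A_g = 293×16 = 4688 mm². φR_n = 0.90 × 345 × 4688 = 1455.6 kN.
Tension rupture (net): A_n = (293 − 3×29)×16 = 3296 mm² (U = 1.0, A_e = A_n). φR_n = 0.75 × 450 × 3296 = 1112.4 kN.
Block shear: shear path 2×[32+3×89] = 2×299 mm, A_gv = 9568, A_nv = 2×(299 − 3.5×29)×16 = 6320 mm²; tension across gage: (142 − 2×29)×16 = 1344 mm². R_n = min(0.6×450×6320, 0.6×345×9568) + 1.0×450×1344 = min(1706.4, 1980.6) + 604.8 = 2311.2 kN. φR_n = 0.75 × 2311.2 = 1733.4 kN.
Governing: min(2357.4, 3159.0, 1455.6, 1112.4, 1733.4) = 1112.4 kN → net-section rupture.

1112.4 kN (net-section rupture governs)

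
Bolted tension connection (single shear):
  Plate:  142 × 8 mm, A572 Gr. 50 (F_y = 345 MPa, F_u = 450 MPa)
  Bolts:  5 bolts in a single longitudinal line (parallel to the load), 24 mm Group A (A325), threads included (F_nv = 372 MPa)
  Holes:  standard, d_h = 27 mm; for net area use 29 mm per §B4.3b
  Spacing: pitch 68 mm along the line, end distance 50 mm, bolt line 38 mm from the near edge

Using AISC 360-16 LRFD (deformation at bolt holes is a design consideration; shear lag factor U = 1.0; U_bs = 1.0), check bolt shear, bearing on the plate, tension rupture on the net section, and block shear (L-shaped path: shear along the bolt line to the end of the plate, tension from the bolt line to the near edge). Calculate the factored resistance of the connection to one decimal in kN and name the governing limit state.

305.1 kN (net-section rupture governs)

Bolt shear: A_b = π(24)²/4 = 452.39 mm². φR_n = 0.75 × 372 × 452.39 × 5 × 1 = 631.1 kN.
Bearing (8 mm plate, F_u = 450 MPa): end bolts L_c = 50 − 27/2 = 36.5, R_n = min(1.2×36.5×8×450, 2.4×24×8×450) = 157.68 kN/bolt; interior L_c = 68 − 27 = 41, R_n = 177.12 kN/bolt. φR_n = 0.75 × (1×157.68 + 4×177.12) = 649.6 kN.
Tension rupture (net): A_n = (142 − 1×29)×8 = 904 mm² (U = 1.0, A_e = A_n). φR_n = 0.75 × 450 × 904 = 305.1 kN.
Block shear: shear path 1×[50+4×68] = 1×322 mm, A_gv = 2576, A_nv = 1×(322 − 4.5×29)×8 = 1532 mm²; tension to near edge: (38 − 0.5×29)×8 = 188 mm². R_n = min(0.6×450×1532, 0.6×345×2576) + 1.0×450×188 = min(413.64, 533.23) + 84.6 = 498.24 kN. φR_n = 0.75 × 498.24 = 373.7 kN.
Governing: min(631.1, 649.6, 305.1, 373.7) = 305.1 kN → net-section rupture.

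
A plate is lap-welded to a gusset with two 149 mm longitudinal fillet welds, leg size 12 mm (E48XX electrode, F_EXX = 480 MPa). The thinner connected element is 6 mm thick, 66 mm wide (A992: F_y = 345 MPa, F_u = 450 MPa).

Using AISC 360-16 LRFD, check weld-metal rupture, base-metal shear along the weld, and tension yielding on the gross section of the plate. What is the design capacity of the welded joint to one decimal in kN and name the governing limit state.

Weld metal: throat = 0.707×12 = 8.484 mm, L = 2×149 = 298 mm. φR_n = 0.75 × 0.6 × 480 × 8.484 × 298 = 546.1 kN.
Base metal shear (6 mm plate): yield φR_n = 1.0×0.6×345×6×298 = 370.1 kN; rupture φR_n = 0.75×0.6×450×6×298 = 362.1 kN; take 362.1 kN (rupture).
Tension yield (gross): A_g = 66×6 = 396 mm². φR_n = 0.90 × 345 × 396 = 123.0 kN.
Governing: min(546.1, 362.1, 123.0) = 123.0 kN → gross-section yield.

123.0 kN (gross-section yield governs)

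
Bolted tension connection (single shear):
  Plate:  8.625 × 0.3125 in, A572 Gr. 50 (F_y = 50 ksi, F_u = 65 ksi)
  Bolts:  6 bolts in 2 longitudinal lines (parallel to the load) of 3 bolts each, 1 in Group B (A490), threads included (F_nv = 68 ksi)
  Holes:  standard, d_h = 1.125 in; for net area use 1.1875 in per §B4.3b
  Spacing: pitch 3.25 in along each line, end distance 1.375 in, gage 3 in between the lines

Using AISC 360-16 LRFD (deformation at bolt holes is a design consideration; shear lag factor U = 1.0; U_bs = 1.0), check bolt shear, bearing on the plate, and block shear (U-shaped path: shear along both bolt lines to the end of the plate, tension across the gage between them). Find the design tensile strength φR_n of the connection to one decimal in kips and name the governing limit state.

117.3 kips (block shear governs)

Bolt shear: A_b = π(1)²/4 = 0.7854 in². φR_n = 0.75 × 68 × 0.7854 × 6 × 1 = 240.3 kips.
Bearing (0.3125 in plate, F_u = 65 ksi): end bolts L_c = 1.375 − 1.125/2 = 0.8125, R_n = min(1.2×0.8125×0.3125×65, 2.4×1×0.3125×65) = 19.805 kips/bolt; interior L_c = 3.25 − 1.125 = 2.125, R_n = 48.75 kips/bolt. φR_n = 0.75 × (2×19.805 + 4×48.75) = 176.0 kips.
Block shear: shear path 2×[1.375+2×3.25] = 2×7.875 in, A_gv = 4.9219, A_nv = 2×(7.875 − 2.5×1.1875)×0.3125 = 3.0664 in²; tension across gage: (3 − 1×1.1875)×0.3125 = 0.56641 in². R_n = min(0.6×65×3.0664, 0.6×50×4.9219) + 1.0×65×0.56641 = min(119.59, 147.66) + 36.817 = 156.41 kips. φR_n = 0.75 × 156.41 = 117.3 kips.
Governing: min(240.3, 176.0, 117.3) = 117.3 kips → block shear.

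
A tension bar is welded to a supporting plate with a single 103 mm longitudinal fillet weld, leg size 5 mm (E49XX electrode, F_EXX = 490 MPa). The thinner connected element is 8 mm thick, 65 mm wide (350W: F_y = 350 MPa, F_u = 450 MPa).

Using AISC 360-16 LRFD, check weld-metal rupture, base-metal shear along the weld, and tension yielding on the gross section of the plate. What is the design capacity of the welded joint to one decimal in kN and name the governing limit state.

80.3 kN (weld metal governs)

Weld metal: throat = 0.707×5 = 3.535 mm, L = 103 mm. φR_n = 0.75 × 0.6 × 490 × 3.535 × 103 = 80.3 kN.
Base metal shear (8 mm plate): yield φR_n = 1.0×0.6×350×8×103 = 173.0 kN; rupture φR_n = 0.75×0.6×450×8×103 = 166.9 kN; take 166.9 kN (rupture).
Tension yield (gross): A_g = 65×8 = 520 mm². φR_n = 0.90 × 350 × 520 = 163.8 kN.
Governing: min(80.3, 166.9, 163.8) = 80.3 kN → weld metal.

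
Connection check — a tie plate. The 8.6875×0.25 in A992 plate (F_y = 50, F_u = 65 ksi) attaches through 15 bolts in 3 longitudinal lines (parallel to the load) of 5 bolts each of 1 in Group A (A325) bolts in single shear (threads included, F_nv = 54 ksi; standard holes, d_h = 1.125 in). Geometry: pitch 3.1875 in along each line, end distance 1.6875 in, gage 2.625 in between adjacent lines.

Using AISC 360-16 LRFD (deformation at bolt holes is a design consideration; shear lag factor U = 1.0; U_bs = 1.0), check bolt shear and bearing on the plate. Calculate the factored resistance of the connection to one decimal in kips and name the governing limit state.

Bolt shear: A_b = π(1)²/4 = 0.7854 in². φR_n = 0.75 × 54 × 0.7854 × 15 × 1 = 477.1 kips.
Bearing (0.25 in plate, F_u = 65 ksi): end bolts L_c = 1.6875 − 1.125/2 = 1.125, R_n = min(1.2×1.125×0.25×65, 2.4×1×0.25×65) = 21.938 kips/bolt; interior L_c = 3.1875 − 1.125 = 2.0625, R_n = 39 kips/bolt. φR_n = 0.75 × (3×21.938 + 12×39) = 400.4 kips.
Governing: min(477.1, 400.4) = 400.4 kips → bearing.

400.4 kips (bearing governs)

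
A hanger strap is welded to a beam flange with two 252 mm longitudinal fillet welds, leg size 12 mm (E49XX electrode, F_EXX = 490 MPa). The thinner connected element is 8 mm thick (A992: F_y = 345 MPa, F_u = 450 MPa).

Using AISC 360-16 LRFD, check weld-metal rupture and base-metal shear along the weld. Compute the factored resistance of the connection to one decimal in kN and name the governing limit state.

Weld metal: throat = 0.707×12 = 8.484 mm, L = 2×252 = 504 mm. φR_n = 0.75 × 0.6 × 490 × 8.484 × 504 = 942.8 kN.
Base metal shear (8 mm plate): yield φR_n = 1.0×0.6×345×8×504 = 834.6 kN; rupture φR_n = 0.75×0.6×450×8×504 = 816.5 kN; take 816.5 kN (rupture).
Governing: min(942.8, 816.5) = 816.5 kN → base-metal shear.

816.5 kN (base-metal shear governs)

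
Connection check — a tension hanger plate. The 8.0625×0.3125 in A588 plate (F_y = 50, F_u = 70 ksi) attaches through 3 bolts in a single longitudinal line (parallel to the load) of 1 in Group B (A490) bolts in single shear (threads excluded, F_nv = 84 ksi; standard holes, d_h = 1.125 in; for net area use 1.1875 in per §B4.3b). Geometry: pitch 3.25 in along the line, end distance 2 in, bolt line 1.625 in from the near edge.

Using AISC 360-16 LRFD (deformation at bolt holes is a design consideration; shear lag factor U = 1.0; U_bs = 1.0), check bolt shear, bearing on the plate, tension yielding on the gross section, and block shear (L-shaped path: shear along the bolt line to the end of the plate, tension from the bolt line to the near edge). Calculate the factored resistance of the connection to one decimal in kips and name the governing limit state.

71.4 kips (block shear governs)

Bolt shear: A_b = π(1)²/4 = 0.7854 in². φR_n = 0.75 × 84 × 0.7854 × 3 × 1 = 148.4 kips.
Bearing (0.3125 in plate, F_u = 70 ksi): end bolts L_c = 2 − 1.125/2 = 1.4375, R_n = min(1.2×1.4375×0.3125×70, 2.4×1×0.3125×70) = 37.734 kips/bolt; interior L_c = 3.25 − 1.125 = 2.125, R_n = 52.5 kips/bolt. φR_n = 0.75 × (1×37.734 + 2×52.5) = 107.1 kips.
Tension yield (gross): A_g = 8.0625×0.3125 = 2.5195 in². φR_n = 0.90 × 50 × 2.5195 = 113.4 kips.
Block shear: shear path 1×[2+2×3.25] = 1×8.5 in, A_gv = 2.6563, A_nv = 1×(8.5 − 2.5×1.1875)×0.3125 = 1.7285 in²; tension to near edge: (1.625 − 0.5×1.1875)×0.3125 = 0.32227 in². R_n = min(0.6×70×1.7285, 0.6×50×2.6563) + 1.0×70×0.32227 = min(72.597, 79.689) + 22.559 = 95.156 kips. φR_n = 0.75 × 95.156 = 71.4 kips.
Governing: min(148.4, 107.1, 113.4, 71.4) = 71.4 kips → block shear.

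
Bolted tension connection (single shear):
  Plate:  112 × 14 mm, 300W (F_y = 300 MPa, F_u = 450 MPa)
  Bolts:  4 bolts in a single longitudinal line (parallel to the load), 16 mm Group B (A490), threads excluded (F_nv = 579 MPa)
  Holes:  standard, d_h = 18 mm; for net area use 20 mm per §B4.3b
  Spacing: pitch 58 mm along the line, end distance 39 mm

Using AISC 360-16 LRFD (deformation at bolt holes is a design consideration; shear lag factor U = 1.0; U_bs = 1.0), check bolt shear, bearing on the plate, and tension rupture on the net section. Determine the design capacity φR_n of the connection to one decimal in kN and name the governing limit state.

349.2 kN (bolt shear governs)

Bolt shear: A_b = π(16)²/4 = 201.06 mm². φR_n = 0.75 × 579 × 201.06 × 4 × 1 = 349.2 kN.
Bearing (14 mm plate, F_u = 450 MPa): end bolts L_c = 39 − 18/2 = 30, R_n = min(1.2×30×14×450, 2.4×16×14×450) = 226.8 kN/bolt; interior L_c = 58 − 18 = 40, R_n = 241.92 kN/bolt. φR_n = 0.75 × (1×226.8 + 3×241.92) = 714.4 kN.
Tension rupture (net): A_n = (112 − 1×20)×14 = 1288 mm² (U = 1.0, A_e = A_n). φR_n = 0.75 × 450 × 1288 = 434.7 kN.
Governing: min(349.2, 714.4, 434.7) = 349.2 kN → bolt shear.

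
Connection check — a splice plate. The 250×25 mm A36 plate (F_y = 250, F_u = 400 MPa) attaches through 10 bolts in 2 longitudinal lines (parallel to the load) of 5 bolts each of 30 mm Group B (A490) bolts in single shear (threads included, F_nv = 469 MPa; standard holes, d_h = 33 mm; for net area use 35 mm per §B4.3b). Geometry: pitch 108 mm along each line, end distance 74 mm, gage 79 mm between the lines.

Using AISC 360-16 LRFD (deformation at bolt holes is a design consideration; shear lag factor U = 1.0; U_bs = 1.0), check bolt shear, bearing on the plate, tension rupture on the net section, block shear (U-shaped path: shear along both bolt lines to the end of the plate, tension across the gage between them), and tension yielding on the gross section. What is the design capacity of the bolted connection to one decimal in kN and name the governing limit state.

1350.0 kN (net-section rupture governs)

Bolt shear: A_b = π(30)²/4 = 706.86 mm². φR_n = 0.75 × 469 × 706.86 × 10 × 1 = 2486.4 kN.
Bearing (25 mm plate, F_u = 400 MPa): end bolts L_c = 74 − 33/2 = 57.5, R_n = min(1.2×57.5×25×400, 2.4×30×25×400) = 690 kN/bolt; interior L_c = 108 − 33 = 75, R_n = 720 kN/bolt. φR_n = 0.75 × (2×690 + 8×720) = 5355.0 kN.
Tension rupture (net): A_n = (250 − 2×35)×25 = 4500 mm² (U = 1.0, A_e = A_n). φR_n = 0.75 × 400 × 4500 = 1350.0 kN.
Block shear: shear path 2×[74+4×108] = 2×506 mm, A_gv = 25300, A_nv = 2×(506 − 4.5×35)×25 = 17425 mm²; tension across gage: (79 − 1×35)×25 = 1100 mm². R_n = min(0.6×400×17425, 0.6×250×25300) + 1.0×400×1100 = min(4182, 3795) + 440 = 4235 kN. φR_n = 0.75 × 4235 = 3176.3 kN.
Tension yield (gross): A_g = 250×25 = 6250 mm². φR_n = 0.90 × 250 × 6250 = 1406.3 kN.
Governing: min(2486.4, 5355.0, 1350.0, 3176.3, 1406.3) = 1350.0 kN → net-section rupture.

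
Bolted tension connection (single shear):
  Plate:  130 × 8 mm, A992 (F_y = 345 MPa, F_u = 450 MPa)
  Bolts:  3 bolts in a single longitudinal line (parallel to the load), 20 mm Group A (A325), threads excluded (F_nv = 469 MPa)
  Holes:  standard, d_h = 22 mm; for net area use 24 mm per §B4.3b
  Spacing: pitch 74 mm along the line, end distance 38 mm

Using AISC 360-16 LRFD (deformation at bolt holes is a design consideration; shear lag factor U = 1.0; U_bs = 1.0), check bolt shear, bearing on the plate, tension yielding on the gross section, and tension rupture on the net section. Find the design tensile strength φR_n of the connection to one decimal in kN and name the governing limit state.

Bolt shear: A_b = π(20)²/4 = 314.16 mm². φR_n = 0.75 × 469 × 314.16 × 3 × 1 = 331.5 kN.
Bearing (8 mm plate, F_u = 450 MPa): end bolts L_c = 38 − 22/2 = 27, R_n = min(1.2×27×8×450, 2.4×20×8×450) = 116.64 kN/bolt; interior L_c = 74 − 22 = 52, R_n = 172.8 kN/bolt. φR_n = 0.75 × (1×116.64 + 2×172.8) = 346.7 kN.
Tension yield (gross): A_g = 130×8 = 1040 mm². φR_n = 0.90 × 345 × 1040 = 322.9 kN.
Tension rupture (net): A_n = (130 − 1×24)×8 = 848 mm² (U = 1.0, A_e = A_n). φR_n = 0.75 × 450 × 848 = 286.2 kN.
Governing: min(331.5, 346.7, 322.9, 286.2) = 286.2 kN → net-section rupture.

286.2 kN (net-section rupture governs)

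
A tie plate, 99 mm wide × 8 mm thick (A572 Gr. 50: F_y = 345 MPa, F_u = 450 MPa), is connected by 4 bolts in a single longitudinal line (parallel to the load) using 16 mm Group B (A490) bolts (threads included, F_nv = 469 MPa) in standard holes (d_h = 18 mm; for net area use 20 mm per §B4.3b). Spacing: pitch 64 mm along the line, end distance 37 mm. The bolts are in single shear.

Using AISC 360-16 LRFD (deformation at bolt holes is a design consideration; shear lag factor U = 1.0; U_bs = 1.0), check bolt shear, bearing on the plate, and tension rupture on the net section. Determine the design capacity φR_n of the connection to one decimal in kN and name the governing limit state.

213.3 kN (net-section rupture governs)

Bolt shear: A_b = π(16)²/4 = 201.06 mm². φR_n = 0.75 × 469 × 201.06 × 4 × 1 = 282.9 kN.
Bearing (8 mm plate, F_u = 450 MPa): end bolts L_c = 37 − 18/2 = 28, R_n = min(1.2×28×8×450, 2.4×16×8×450) = 120.96 kN/bolt; interior L_c = 64 − 18 = 46, R_n = 138.24 kN/bolt. φR_n = 0.75 × (1×120.96 + 3×138.24) = 401.8 kN.
Tension rupture (net): A_n = (99 − 1×20)×8 = 632 mm² (U = 1.0, A_e = A_n). φR_n = 0.75 × 450 × 632 = 213.3 kN.
Governing: min(282.9, 401.8, 213.3) = 213.3 kN → net-section rupture.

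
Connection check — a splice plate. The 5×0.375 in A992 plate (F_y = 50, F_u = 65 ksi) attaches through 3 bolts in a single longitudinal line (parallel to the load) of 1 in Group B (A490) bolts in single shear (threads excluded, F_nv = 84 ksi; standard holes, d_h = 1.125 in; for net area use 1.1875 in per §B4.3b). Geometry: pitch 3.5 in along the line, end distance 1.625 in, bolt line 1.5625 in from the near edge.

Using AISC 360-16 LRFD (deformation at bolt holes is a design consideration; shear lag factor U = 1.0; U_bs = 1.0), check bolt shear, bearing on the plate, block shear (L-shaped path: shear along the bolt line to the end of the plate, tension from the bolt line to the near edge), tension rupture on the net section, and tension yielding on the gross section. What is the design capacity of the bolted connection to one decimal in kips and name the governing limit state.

Bolt shear: A_b = π(1)²/4 = 0.7854 in². φR_n = 0.75 × 84 × 0.7854 × 3 × 1 = 148.4 kips.
Bearing (0.375 in plate, F_u = 65 ksi): end bolts L_c = 1.625 − 1.125/2 = 1.0625, R_n = min(1.2×1.0625×0.375×65, 2.4×1×0.375×65) = 31.078 kips/bolt; interior L_c = 3.5 − 1.125 = 2.375, R_n = 58.5 kips/bolt. φR_n = 0.75 × (1×31.078 + 2×58.5) = 111.1 kips.
Block shear: shear path 1×[1.625+2×3.5] = 1×8.625 in, A_gv = 3.2344, A_nv = 1×(8.625 − 2.5×1.1875)×0.375 = 2.1211 in²; tension to near edge: (1.5625 − 0.5×1.1875)×0.375 = 0.36328 in². R_n = min(0.6×65×2.1211, 0.6×50×3.2344) + 1.0×65×0.36328 = min(82.723, 97.032) + 23.613 = 106.34 kips. φR_n = 0.75 × 106.34 = 79.8 kips.
Tension rupture (net): A_n = (5 − 1×1.1875)×0.375 = 1.4297 in² (U = 1.0, A_e = A_n). φR_n = 0.75 × 65 × 1.4297 = 69.7 kips.
Tension yield (gross): A_g = 5×0.375 = 1.875 in². φR_n = 0.90 × 50 × 1.875 = 84.4 kips.
Governing: min(148.4, 111.1, 79.8, 69.7, 84.4) = 69.7 kips → net-section rupture.

69.7 kips (net-section rupture governs)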